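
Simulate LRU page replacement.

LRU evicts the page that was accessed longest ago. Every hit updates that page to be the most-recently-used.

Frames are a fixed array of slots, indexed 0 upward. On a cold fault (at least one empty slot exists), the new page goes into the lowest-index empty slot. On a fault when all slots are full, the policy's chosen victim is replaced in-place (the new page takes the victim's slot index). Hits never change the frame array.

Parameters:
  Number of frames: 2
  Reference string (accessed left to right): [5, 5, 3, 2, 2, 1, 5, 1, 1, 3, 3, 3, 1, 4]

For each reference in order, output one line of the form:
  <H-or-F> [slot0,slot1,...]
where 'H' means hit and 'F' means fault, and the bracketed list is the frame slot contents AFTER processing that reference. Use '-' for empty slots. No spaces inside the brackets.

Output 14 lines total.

F [5,-]
H [5,-]
F [5,3]
F [2,3]
H [2,3]
F [2,1]
F [5,1]
H [5,1]
H [5,1]
F [3,1]
H [3,1]
H [3,1]
H [3,1]
F [4,1]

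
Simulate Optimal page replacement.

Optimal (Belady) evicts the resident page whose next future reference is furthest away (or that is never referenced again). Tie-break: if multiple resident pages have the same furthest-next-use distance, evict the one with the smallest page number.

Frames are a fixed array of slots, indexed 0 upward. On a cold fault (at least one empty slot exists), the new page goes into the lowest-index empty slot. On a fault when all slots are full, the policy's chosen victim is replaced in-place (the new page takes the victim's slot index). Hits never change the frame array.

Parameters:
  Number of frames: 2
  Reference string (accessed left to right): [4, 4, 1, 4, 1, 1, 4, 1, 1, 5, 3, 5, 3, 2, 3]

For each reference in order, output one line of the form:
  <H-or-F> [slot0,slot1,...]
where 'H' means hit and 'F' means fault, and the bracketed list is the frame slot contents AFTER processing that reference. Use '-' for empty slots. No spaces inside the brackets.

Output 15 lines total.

F [4,-]
H [4,-]
F [4,1]
H [4,1]
H [4,1]
H [4,1]
H [4,1]
H [4,1]
H [4,1]
F [4,5]
F [3,5]
H [3,5]
H [3,5]
F [3,2]
H [3,2]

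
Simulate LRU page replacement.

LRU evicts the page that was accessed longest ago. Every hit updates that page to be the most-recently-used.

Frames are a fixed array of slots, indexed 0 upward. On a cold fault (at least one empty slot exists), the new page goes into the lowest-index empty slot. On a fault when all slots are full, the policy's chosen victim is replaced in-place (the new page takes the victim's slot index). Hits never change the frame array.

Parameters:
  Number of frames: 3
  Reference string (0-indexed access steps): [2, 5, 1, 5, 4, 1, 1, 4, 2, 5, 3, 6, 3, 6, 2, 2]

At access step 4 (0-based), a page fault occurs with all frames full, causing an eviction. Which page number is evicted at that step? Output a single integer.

Answer: 2

Derivation:
Step 0: ref 2 -> FAULT, frames=[2,-,-]
Step 1: ref 5 -> FAULT, frames=[2,5,-]
Step 2: ref 1 -> FAULT, frames=[2,5,1]
Step 3: ref 5 -> HIT, frames=[2,5,1]
Step 4: ref 4 -> FAULT, evict 2, frames=[4,5,1]
At step 4: evicted page 2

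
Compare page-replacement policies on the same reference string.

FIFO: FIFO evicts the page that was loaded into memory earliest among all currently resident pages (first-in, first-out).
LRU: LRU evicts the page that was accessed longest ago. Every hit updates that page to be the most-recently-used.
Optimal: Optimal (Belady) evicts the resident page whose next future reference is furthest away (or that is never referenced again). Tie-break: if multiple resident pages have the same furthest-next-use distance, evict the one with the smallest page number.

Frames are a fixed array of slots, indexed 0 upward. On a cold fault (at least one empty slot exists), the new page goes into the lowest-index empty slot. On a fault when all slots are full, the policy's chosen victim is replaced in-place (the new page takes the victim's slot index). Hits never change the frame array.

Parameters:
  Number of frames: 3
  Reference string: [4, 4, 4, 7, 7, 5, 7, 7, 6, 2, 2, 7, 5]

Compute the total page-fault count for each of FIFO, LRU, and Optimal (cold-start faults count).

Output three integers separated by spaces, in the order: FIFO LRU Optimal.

--- FIFO ---
  step 0: ref 4 -> FAULT, frames=[4,-,-] (faults so far: 1)
  step 1: ref 4 -> HIT, frames=[4,-,-] (faults so far: 1)
  step 2: ref 4 -> HIT, frames=[4,-,-] (faults so far: 1)
  step 3: ref 7 -> FAULT, frames=[4,7,-] (faults so far: 2)
  step 4: ref 7 -> HIT, frames=[4,7,-] (faults so far: 2)
  step 5: ref 5 -> FAULT, frames=[4,7,5] (faults so far: 3)
  step 6: ref 7 -> HIT, frames=[4,7,5] (faults so far: 3)
  step 7: ref 7 -> HIT, frames=[4,7,5] (faults so far: 3)
  step 8: ref 6 -> FAULT, evict 4, frames=[6,7,5] (faults so far: 4)
  step 9: ref 2 -> FAULT, evict 7, frames=[6,2,5] (faults so far: 5)
  step 10: ref 2 -> HIT, frames=[6,2,5] (faults so far: 5)
  step 11: ref 7 -> FAULT, evict 5, frames=[6,2,7] (faults so far: 6)
  step 12: ref 5 -> FAULT, evict 6, frames=[5,2,7] (faults so far: 7)
  FIFO total faults: 7
--- LRU ---
  step 0: ref 4 -> FAULT, frames=[4,-,-] (faults so far: 1)
  step 1: ref 4 -> HIT, frames=[4,-,-] (faults so far: 1)
  step 2: ref 4 -> HIT, frames=[4,-,-] (faults so far: 1)
  step 3: ref 7 -> FAULT, frames=[4,7,-] (faults so far: 2)
  step 4: ref 7 -> HIT, frames=[4,7,-] (faults so far: 2)
  step 5: ref 5 -> FAULT, frames=[4,7,5] (faults so far: 3)
  step 6: ref 7 -> HIT, frames=[4,7,5] (faults so far: 3)
  step 7: ref 7 -> HIT, frames=[4,7,5] (faults so far: 3)
  step 8: ref 6 -> FAULT, evict 4, frames=[6,7,5] (faults so far: 4)
  step 9: ref 2 -> FAULT, evict 5, frames=[6,7,2] (faults so far: 5)
  step 10: ref 2 -> HIT, frames=[6,7,2] (faults so far: 5)
  step 11: ref 7 -> HIT, frames=[6,7,2] (faults so far: 5)
  step 12: ref 5 -> FAULT, evict 6, frames=[5,7,2] (faults so far: 6)
  LRU total faults: 6
--- Optimal ---
  step 0: ref 4 -> FAULT, frames=[4,-,-] (faults so far: 1)
  step 1: ref 4 -> HIT, frames=[4,-,-] (faults so far: 1)
  step 2: ref 4 -> HIT, frames=[4,-,-] (faults so far: 1)
  step 3: ref 7 -> FAULT, frames=[4,7,-] (faults so far: 2)
  step 4: ref 7 -> HIT, frames=[4,7,-] (faults so far: 2)
  step 5: ref 5 -> FAULT, frames=[4,7,5] (faults so far: 3)
  step 6: ref 7 -> HIT, frames=[4,7,5] (faults so far: 3)
  step 7: ref 7 -> HIT, frames=[4,7,5] (faults so far: 3)
  step 8: ref 6 -> FAULT, evict 4, frames=[6,7,5] (faults so far: 4)
  step 9: ref 2 -> FAULT, evict 6, frames=[2,7,5] (faults so far: 5)
  step 10: ref 2 -> HIT, frames=[2,7,5] (faults so far: 5)
  step 11: ref 7 -> HIT, frames=[2,7,5] (faults so far: 5)
  step 12: ref 5 -> HIT, frames=[2,7,5] (faults so far: 5)
  Optimal total faults: 5

Answer: 7 6 5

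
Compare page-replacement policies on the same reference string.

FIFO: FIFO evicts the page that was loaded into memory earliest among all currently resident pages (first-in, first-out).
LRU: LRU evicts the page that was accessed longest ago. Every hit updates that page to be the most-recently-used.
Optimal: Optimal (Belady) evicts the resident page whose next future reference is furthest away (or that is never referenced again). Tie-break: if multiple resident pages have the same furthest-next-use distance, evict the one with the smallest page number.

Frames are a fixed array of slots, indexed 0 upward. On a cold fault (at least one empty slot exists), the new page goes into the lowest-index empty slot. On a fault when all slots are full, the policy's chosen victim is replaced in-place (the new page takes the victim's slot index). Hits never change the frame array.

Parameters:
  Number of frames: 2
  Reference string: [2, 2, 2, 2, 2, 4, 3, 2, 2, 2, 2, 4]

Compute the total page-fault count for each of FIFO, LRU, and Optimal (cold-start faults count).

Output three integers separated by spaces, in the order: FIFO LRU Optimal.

Answer: 5 5 4

Derivation:
--- FIFO ---
  step 0: ref 2 -> FAULT, frames=[2,-] (faults so far: 1)
  step 1: ref 2 -> HIT, frames=[2,-] (faults so far: 1)
  step 2: ref 2 -> HIT, frames=[2,-] (faults so far: 1)
  step 3: ref 2 -> HIT, frames=[2,-] (faults so far: 1)
  step 4: ref 2 -> HIT, frames=[2,-] (faults so far: 1)
  step 5: ref 4 -> FAULT, frames=[2,4] (faults so far: 2)
  step 6: ref 3 -> FAULT, evict 2, frames=[3,4] (faults so far: 3)
  step 7: ref 2 -> FAULT, evict 4, frames=[3,2] (faults so far: 4)
  step 8: ref 2 -> HIT, frames=[3,2] (faults so far: 4)
  step 9: ref 2 -> HIT, frames=[3,2] (faults so far: 4)
  step 10: ref 2 -> HIT, frames=[3,2] (faults so far: 4)
  step 11: ref 4 -> FAULT, evict 3, frames=[4,2] (faults so far: 5)
  FIFO total faults: 5
--- LRU ---
  step 0: ref 2 -> FAULT, frames=[2,-] (faults so far: 1)
  step 1: ref 2 -> HIT, frames=[2,-] (faults so far: 1)
  step 2: ref 2 -> HIT, frames=[2,-] (faults so far: 1)
  step 3: ref 2 -> HIT, frames=[2,-] (faults so far: 1)
  step 4: ref 2 -> HIT, frames=[2,-] (faults so far: 1)
  step 5: ref 4 -> FAULT, frames=[2,4] (faults so far: 2)
  step 6: ref 3 -> FAULT, evict 2, frames=[3,4] (faults so far: 3)
  step 7: ref 2 -> FAULT, evict 4, frames=[3,2] (faults so far: 4)
  step 8: ref 2 -> HIT, frames=[3,2] (faults so far: 4)
  step 9: ref 2 -> HIT, frames=[3,2] (faults so far: 4)
  step 10: ref 2 -> HIT, frames=[3,2] (faults so far: 4)
  step 11: ref 4 -> FAULT, evict 3, frames=[4,2] (faults so far: 5)
  LRU total faults: 5
--- Optimal ---
  step 0: ref 2 -> FAULT, frames=[2,-] (faults so far: 1)
  step 1: ref 2 -> HIT, frames=[2,-] (faults so far: 1)
  step 2: ref 2 -> HIT, frames=[2,-] (faults so far: 1)
  step 3: ref 2 -> HIT, frames=[2,-] (faults so far: 1)
  step 4: ref 2 -> HIT, frames=[2,-] (faults so far: 1)
  step 5: ref 4 -> FAULT, frames=[2,4] (faults so far: 2)
  step 6: ref 3 -> FAULT, evict 4, frames=[2,3] (faults so far: 3)
  step 7: ref 2 -> HIT, frames=[2,3] (faults so far: 3)
  step 8: ref 2 -> HIT, frames=[2,3] (faults so far: 3)
  step 9: ref 2 -> HIT, frames=[2,3] (faults so far: 3)
  step 10: ref 2 -> HIT, frames=[2,3] (faults so far: 3)
  step 11: ref 4 -> FAULT, evict 2, frames=[4,3] (faults so far: 4)
  Optimal total faults: 4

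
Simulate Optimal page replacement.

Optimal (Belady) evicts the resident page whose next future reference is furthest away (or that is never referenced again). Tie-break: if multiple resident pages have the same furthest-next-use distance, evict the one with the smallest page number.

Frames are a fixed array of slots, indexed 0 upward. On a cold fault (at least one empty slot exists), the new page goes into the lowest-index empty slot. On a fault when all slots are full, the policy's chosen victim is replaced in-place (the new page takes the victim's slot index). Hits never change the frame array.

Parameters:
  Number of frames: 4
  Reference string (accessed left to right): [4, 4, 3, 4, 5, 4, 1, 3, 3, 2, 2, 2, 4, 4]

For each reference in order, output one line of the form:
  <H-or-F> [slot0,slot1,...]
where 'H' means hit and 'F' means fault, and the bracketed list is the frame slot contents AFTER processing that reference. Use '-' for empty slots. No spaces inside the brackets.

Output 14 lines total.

F [4,-,-,-]
H [4,-,-,-]
F [4,3,-,-]
H [4,3,-,-]
F [4,3,5,-]
H [4,3,5,-]
F [4,3,5,1]
H [4,3,5,1]
H [4,3,5,1]
F [4,3,5,2]
H [4,3,5,2]
H [4,3,5,2]
H [4,3,5,2]
H [4,3,5,2]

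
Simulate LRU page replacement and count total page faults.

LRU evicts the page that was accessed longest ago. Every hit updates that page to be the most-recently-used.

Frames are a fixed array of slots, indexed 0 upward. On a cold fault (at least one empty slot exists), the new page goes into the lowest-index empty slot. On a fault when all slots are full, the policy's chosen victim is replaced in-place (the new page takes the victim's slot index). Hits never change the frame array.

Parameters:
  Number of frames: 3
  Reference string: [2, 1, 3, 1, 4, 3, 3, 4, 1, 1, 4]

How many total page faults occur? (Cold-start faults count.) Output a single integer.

Step 0: ref 2 → FAULT, frames=[2,-,-]
Step 1: ref 1 → FAULT, frames=[2,1,-]
Step 2: ref 3 → FAULT, frames=[2,1,3]
Step 3: ref 1 → HIT, frames=[2,1,3]
Step 4: ref 4 → FAULT (evict 2), frames=[4,1,3]
Step 5: ref 3 → HIT, frames=[4,1,3]
Step 6: ref 3 → HIT, frames=[4,1,3]
Step 7: ref 4 → HIT, frames=[4,1,3]
Step 8: ref 1 → HIT, frames=[4,1,3]
Step 9: ref 1 → HIT, frames=[4,1,3]
Step 10: ref 4 → HIT, frames=[4,1,3]
Total faults: 4

Answer: 4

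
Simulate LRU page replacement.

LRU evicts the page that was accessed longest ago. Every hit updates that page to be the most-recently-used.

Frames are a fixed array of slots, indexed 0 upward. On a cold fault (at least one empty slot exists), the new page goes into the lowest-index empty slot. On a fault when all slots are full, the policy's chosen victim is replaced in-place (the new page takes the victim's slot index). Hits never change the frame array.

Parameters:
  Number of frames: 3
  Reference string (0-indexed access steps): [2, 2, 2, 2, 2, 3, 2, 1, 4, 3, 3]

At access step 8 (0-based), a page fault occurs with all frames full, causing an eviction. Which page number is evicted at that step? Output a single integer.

Step 0: ref 2 -> FAULT, frames=[2,-,-]
Step 1: ref 2 -> HIT, frames=[2,-,-]
Step 2: ref 2 -> HIT, frames=[2,-,-]
Step 3: ref 2 -> HIT, frames=[2,-,-]
Step 4: ref 2 -> HIT, frames=[2,-,-]
Step 5: ref 3 -> FAULT, frames=[2,3,-]
Step 6: ref 2 -> HIT, frames=[2,3,-]
Step 7: ref 1 -> FAULT, frames=[2,3,1]
Step 8: ref 4 -> FAULT, evict 3, frames=[2,4,1]
At step 8: evicted page 3

Answer: 3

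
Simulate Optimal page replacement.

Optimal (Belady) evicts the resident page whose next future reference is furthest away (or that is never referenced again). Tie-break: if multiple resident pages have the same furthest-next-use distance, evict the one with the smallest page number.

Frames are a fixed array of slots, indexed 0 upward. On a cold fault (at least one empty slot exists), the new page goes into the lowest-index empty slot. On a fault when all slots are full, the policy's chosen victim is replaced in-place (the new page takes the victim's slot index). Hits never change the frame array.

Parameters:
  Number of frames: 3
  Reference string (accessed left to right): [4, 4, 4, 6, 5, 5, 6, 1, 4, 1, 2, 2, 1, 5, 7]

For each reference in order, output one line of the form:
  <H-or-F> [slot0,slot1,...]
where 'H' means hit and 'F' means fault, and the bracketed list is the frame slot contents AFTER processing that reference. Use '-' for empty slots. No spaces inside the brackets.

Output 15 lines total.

F [4,-,-]
H [4,-,-]
H [4,-,-]
F [4,6,-]
F [4,6,5]
H [4,6,5]
H [4,6,5]
F [4,1,5]
H [4,1,5]
H [4,1,5]
F [2,1,5]
H [2,1,5]
H [2,1,5]
H [2,1,5]
F [2,7,5]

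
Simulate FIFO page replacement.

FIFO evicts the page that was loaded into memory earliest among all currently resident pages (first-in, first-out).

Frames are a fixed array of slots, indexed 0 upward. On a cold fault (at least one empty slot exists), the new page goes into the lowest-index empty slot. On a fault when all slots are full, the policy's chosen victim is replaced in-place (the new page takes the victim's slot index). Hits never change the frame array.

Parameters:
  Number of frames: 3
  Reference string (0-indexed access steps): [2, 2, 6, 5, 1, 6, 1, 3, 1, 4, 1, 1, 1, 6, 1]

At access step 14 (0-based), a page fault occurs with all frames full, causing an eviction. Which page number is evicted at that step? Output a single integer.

Step 0: ref 2 -> FAULT, frames=[2,-,-]
Step 1: ref 2 -> HIT, frames=[2,-,-]
Step 2: ref 6 -> FAULT, frames=[2,6,-]
Step 3: ref 5 -> FAULT, frames=[2,6,5]
Step 4: ref 1 -> FAULT, evict 2, frames=[1,6,5]
Step 5: ref 6 -> HIT, frames=[1,6,5]
Step 6: ref 1 -> HIT, frames=[1,6,5]
Step 7: ref 3 -> FAULT, evict 6, frames=[1,3,5]
Step 8: ref 1 -> HIT, frames=[1,3,5]
Step 9: ref 4 -> FAULT, evict 5, frames=[1,3,4]
Step 10: ref 1 -> HIT, frames=[1,3,4]
Step 11: ref 1 -> HIT, frames=[1,3,4]
Step 12: ref 1 -> HIT, frames=[1,3,4]
Step 13: ref 6 -> FAULT, evict 1, frames=[6,3,4]
Step 14: ref 1 -> FAULT, evict 3, frames=[6,1,4]
At step 14: evicted page 3

Answer: 3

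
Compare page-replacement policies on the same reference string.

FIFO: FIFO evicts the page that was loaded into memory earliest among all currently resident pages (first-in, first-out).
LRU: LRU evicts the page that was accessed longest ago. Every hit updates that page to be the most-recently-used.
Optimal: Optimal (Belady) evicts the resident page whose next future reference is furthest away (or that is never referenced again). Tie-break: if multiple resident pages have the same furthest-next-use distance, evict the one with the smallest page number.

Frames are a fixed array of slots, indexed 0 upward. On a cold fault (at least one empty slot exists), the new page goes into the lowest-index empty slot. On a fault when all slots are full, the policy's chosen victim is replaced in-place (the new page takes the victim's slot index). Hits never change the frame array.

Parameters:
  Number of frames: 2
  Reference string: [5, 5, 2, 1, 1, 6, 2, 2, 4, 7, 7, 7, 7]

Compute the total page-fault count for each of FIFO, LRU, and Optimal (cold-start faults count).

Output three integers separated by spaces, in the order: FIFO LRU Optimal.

Answer: 7 7 6

Derivation:
--- FIFO ---
  step 0: ref 5 -> FAULT, frames=[5,-] (faults so far: 1)
  step 1: ref 5 -> HIT, frames=[5,-] (faults so far: 1)
  step 2: ref 2 -> FAULT, frames=[5,2] (faults so far: 2)
  step 3: ref 1 -> FAULT, evict 5, frames=[1,2] (faults so far: 3)
  step 4: ref 1 -> HIT, frames=[1,2] (faults so far: 3)
  step 5: ref 6 -> FAULT, evict 2, frames=[1,6] (faults so far: 4)
  step 6: ref 2 -> FAULT, evict 1, frames=[2,6] (faults so far: 5)
  step 7: ref 2 -> HIT, frames=[2,6] (faults so far: 5)
  step 8: ref 4 -> FAULT, evict 6, frames=[2,4] (faults so far: 6)
  step 9: ref 7 -> FAULT, evict 2, frames=[7,4] (faults so far: 7)
  step 10: ref 7 -> HIT, frames=[7,4] (faults so far: 7)
  step 11: ref 7 -> HIT, frames=[7,4] (faults so far: 7)
  step 12: ref 7 -> HIT, frames=[7,4] (faults so far: 7)
  FIFO total faults: 7
--- LRU ---
  step 0: ref 5 -> FAULT, frames=[5,-] (faults so far: 1)
  step 1: ref 5 -> HIT, frames=[5,-] (faults so far: 1)
  step 2: ref 2 -> FAULT, frames=[5,2] (faults so far: 2)
  step 3: ref 1 -> FAULT, evict 5, frames=[1,2] (faults so far: 3)
  step 4: ref 1 -> HIT, frames=[1,2] (faults so far: 3)
  step 5: ref 6 -> FAULT, evict 2, frames=[1,6] (faults so far: 4)
  step 6: ref 2 -> FAULT, evict 1, frames=[2,6] (faults so far: 5)
  step 7: ref 2 -> HIT, frames=[2,6] (faults so far: 5)
  step 8: ref 4 -> FAULT, evict 6, frames=[2,4] (faults so far: 6)
  step 9: ref 7 -> FAULT, evict 2, frames=[7,4] (faults so far: 7)
  step 10: ref 7 -> HIT, frames=[7,4] (faults so far: 7)
  step 11: ref 7 -> HIT, frames=[7,4] (faults so far: 7)
  step 12: ref 7 -> HIT, frames=[7,4] (faults so far: 7)
  LRU total faults: 7
--- Optimal ---
  step 0: ref 5 -> FAULT, frames=[5,-] (faults so far: 1)
  step 1: ref 5 -> HIT, frames=[5,-] (faults so far: 1)
  step 2: ref 2 -> FAULT, frames=[5,2] (faults so far: 2)
  step 3: ref 1 -> FAULT, evict 5, frames=[1,2] (faults so far: 3)
  step 4: ref 1 -> HIT, frames=[1,2] (faults so far: 3)
  step 5: ref 6 -> FAULT, evict 1, frames=[6,2] (faults so far: 4)
  step 6: ref 2 -> HIT, frames=[6,2] (faults so far: 4)
  step 7: ref 2 -> HIT, frames=[6,2] (faults so far: 4)
  step 8: ref 4 -> FAULT, evict 2, frames=[6,4] (faults so far: 5)
  step 9: ref 7 -> FAULT, evict 4, frames=[6,7] (faults so far: 6)
  step 10: ref 7 -> HIT, frames=[6,7] (faults so far: 6)
  step 11: ref 7 -> HIT, frames=[6,7] (faults so far: 6)
  step 12: ref 7 -> HIT, frames=[6,7] (faults so far: 6)
  Optimal total faults: 6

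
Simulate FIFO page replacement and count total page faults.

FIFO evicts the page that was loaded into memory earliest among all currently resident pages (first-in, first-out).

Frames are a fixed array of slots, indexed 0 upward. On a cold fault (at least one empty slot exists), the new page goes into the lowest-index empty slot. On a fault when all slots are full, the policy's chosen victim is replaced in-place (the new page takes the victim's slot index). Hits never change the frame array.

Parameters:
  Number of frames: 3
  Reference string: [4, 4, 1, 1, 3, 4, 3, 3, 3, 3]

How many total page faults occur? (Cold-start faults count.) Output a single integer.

Answer: 3

Derivation:
Step 0: ref 4 → FAULT, frames=[4,-,-]
Step 1: ref 4 → HIT, frames=[4,-,-]
Step 2: ref 1 → FAULT, frames=[4,1,-]
Step 3: ref 1 → HIT, frames=[4,1,-]
Step 4: ref 3 → FAULT, frames=[4,1,3]
Step 5: ref 4 → HIT, frames=[4,1,3]
Step 6: ref 3 → HIT, frames=[4,1,3]
Step 7: ref 3 → HIT, frames=[4,1,3]
Step 8: ref 3 → HIT, frames=[4,1,3]
Step 9: ref 3 → HIT, frames=[4,1,3]
Total faults: 3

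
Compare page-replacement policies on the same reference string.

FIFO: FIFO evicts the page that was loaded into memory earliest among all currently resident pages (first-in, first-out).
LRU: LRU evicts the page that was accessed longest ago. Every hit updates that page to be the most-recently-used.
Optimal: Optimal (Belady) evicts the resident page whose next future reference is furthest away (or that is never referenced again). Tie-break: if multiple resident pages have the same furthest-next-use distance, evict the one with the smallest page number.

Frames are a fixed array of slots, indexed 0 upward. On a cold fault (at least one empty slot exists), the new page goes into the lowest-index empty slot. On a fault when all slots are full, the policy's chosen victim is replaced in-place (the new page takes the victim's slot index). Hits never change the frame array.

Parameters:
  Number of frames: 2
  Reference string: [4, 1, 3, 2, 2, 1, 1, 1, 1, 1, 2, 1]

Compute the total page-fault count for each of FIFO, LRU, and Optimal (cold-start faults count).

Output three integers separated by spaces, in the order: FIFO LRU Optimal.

Answer: 5 5 4

Derivation:
--- FIFO ---
  step 0: ref 4 -> FAULT, frames=[4,-] (faults so far: 1)
  step 1: ref 1 -> FAULT, frames=[4,1] (faults so far: 2)
  step 2: ref 3 -> FAULT, evict 4, frames=[3,1] (faults so far: 3)
  step 3: ref 2 -> FAULT, evict 1, frames=[3,2] (faults so far: 4)
  step 4: ref 2 -> HIT, frames=[3,2] (faults so far: 4)
  step 5: ref 1 -> FAULT, evict 3, frames=[1,2] (faults so far: 5)
  step 6: ref 1 -> HIT, frames=[1,2] (faults so far: 5)
  step 7: ref 1 -> HIT, frames=[1,2] (faults so far: 5)
  step 8: ref 1 -> HIT, frames=[1,2] (faults so far: 5)
  step 9: ref 1 -> HIT, frames=[1,2] (faults so far: 5)
  step 10: ref 2 -> HIT, frames=[1,2] (faults so far: 5)
  step 11: ref 1 -> HIT, frames=[1,2] (faults so far: 5)
  FIFO total faults: 5
--- LRU ---
  step 0: ref 4 -> FAULT, frames=[4,-] (faults so far: 1)
  step 1: ref 1 -> FAULT, frames=[4,1] (faults so far: 2)
  step 2: ref 3 -> FAULT, evict 4, frames=[3,1] (faults so far: 3)
  step 3: ref 2 -> FAULT, evict 1, frames=[3,2] (faults so far: 4)
  step 4: ref 2 -> HIT, frames=[3,2] (faults so far: 4)
  step 5: ref 1 -> FAULT, evict 3, frames=[1,2] (faults so far: 5)
  step 6: ref 1 -> HIT, frames=[1,2] (faults so far: 5)
  step 7: ref 1 -> HIT, frames=[1,2] (faults so far: 5)
  step 8: ref 1 -> HIT, frames=[1,2] (faults so far: 5)
  step 9: ref 1 -> HIT, frames=[1,2] (faults so far: 5)
  step 10: ref 2 -> HIT, frames=[1,2] (faults so far: 5)
  step 11: ref 1 -> HIT, frames=[1,2] (faults so far: 5)
  LRU total faults: 5
--- Optimal ---
  step 0: ref 4 -> FAULT, frames=[4,-] (faults so far: 1)
  step 1: ref 1 -> FAULT, frames=[4,1] (faults so far: 2)
  step 2: ref 3 -> FAULT, evict 4, frames=[3,1] (faults so far: 3)
  step 3: ref 2 -> FAULT, evict 3, frames=[2,1] (faults so far: 4)
  step 4: ref 2 -> HIT, frames=[2,1] (faults so far: 4)
  step 5: ref 1 -> HIT, frames=[2,1] (faults so far: 4)
  step 6: ref 1 -> HIT, frames=[2,1] (faults so far: 4)
  step 7: ref 1 -> HIT, frames=[2,1] (faults so far: 4)
  step 8: ref 1 -> HIT, frames=[2,1] (faults so far: 4)
  step 9: ref 1 -> HIT, frames=[2,1] (faults so far: 4)
  step 10: ref 2 -> HIT, frames=[2,1] (faults so far: 4)
  step 11: ref 1 -> HIT, frames=[2,1] (faults so far: 4)
  Optimal total faults: 4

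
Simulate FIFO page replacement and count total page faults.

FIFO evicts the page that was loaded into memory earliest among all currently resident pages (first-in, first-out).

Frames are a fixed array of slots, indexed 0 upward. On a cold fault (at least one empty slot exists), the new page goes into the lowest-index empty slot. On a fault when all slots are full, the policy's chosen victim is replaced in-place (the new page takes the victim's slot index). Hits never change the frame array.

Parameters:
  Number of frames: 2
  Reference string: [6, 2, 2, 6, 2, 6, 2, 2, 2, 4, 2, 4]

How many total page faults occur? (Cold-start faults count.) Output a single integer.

Answer: 3

Derivation:
Step 0: ref 6 → FAULT, frames=[6,-]
Step 1: ref 2 → FAULT, frames=[6,2]
Step 2: ref 2 → HIT, frames=[6,2]
Step 3: ref 6 → HIT, frames=[6,2]
Step 4: ref 2 → HIT, frames=[6,2]
Step 5: ref 6 → HIT, frames=[6,2]
Step 6: ref 2 → HIT, frames=[6,2]
Step 7: ref 2 → HIT, frames=[6,2]
Step 8: ref 2 → HIT, frames=[6,2]
Step 9: ref 4 → FAULT (evict 6), frames=[4,2]
Step 10: ref 2 → HIT, frames=[4,2]
Step 11: ref 4 → HIT, frames=[4,2]
Total faults: 3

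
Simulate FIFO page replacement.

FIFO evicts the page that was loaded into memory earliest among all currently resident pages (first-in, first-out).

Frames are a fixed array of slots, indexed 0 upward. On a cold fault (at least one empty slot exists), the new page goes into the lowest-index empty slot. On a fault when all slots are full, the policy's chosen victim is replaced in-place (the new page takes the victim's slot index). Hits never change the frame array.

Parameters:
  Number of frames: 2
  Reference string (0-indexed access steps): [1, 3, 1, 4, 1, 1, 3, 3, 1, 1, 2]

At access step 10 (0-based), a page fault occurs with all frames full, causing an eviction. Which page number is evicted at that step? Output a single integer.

Answer: 1

Derivation:
Step 0: ref 1 -> FAULT, frames=[1,-]
Step 1: ref 3 -> FAULT, frames=[1,3]
Step 2: ref 1 -> HIT, frames=[1,3]
Step 3: ref 4 -> FAULT, evict 1, frames=[4,3]
Step 4: ref 1 -> FAULT, evict 3, frames=[4,1]
Step 5: ref 1 -> HIT, frames=[4,1]
Step 6: ref 3 -> FAULT, evict 4, frames=[3,1]
Step 7: ref 3 -> HIT, frames=[3,1]
Step 8: ref 1 -> HIT, frames=[3,1]
Step 9: ref 1 -> HIT, frames=[3,1]
Step 10: ref 2 -> FAULT, evict 1, frames=[3,2]
At step 10: evicted page 1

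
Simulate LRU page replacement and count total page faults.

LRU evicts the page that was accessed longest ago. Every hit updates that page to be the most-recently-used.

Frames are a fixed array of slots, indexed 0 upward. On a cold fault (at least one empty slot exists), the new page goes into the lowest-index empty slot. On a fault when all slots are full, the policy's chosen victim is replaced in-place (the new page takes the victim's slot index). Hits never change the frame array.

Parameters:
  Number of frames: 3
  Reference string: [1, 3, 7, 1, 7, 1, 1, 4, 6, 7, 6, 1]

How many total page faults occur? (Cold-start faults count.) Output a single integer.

Answer: 7

Derivation:
Step 0: ref 1 → FAULT, frames=[1,-,-]
Step 1: ref 3 → FAULT, frames=[1,3,-]
Step 2: ref 7 → FAULT, frames=[1,3,7]
Step 3: ref 1 → HIT, frames=[1,3,7]
Step 4: ref 7 → HIT, frames=[1,3,7]
Step 5: ref 1 → HIT, frames=[1,3,7]
Step 6: ref 1 → HIT, frames=[1,3,7]
Step 7: ref 4 → FAULT (evict 3), frames=[1,4,7]
Step 8: ref 6 → FAULT (evict 7), frames=[1,4,6]
Step 9: ref 7 → FAULT (evict 1), frames=[7,4,6]
Step 10: ref 6 → HIT, frames=[7,4,6]
Step 11: ref 1 → FAULT (evict 4), frames=[7,1,6]
Total faults: 7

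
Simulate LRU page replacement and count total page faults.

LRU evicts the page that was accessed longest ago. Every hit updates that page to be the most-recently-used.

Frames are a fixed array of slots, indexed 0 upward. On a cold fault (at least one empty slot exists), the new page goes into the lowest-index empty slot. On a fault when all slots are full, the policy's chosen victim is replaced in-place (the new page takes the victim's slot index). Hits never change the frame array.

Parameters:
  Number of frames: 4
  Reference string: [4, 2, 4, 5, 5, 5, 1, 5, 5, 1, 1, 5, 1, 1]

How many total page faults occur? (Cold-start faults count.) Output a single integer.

Answer: 4

Derivation:
Step 0: ref 4 → FAULT, frames=[4,-,-,-]
Step 1: ref 2 → FAULT, frames=[4,2,-,-]
Step 2: ref 4 → HIT, frames=[4,2,-,-]
Step 3: ref 5 → FAULT, frames=[4,2,5,-]
Step 4: ref 5 → HIT, frames=[4,2,5,-]
Step 5: ref 5 → HIT, frames=[4,2,5,-]
Step 6: ref 1 → FAULT, frames=[4,2,5,1]
Step 7: ref 5 → HIT, frames=[4,2,5,1]
Step 8: ref 5 → HIT, frames=[4,2,5,1]
Step 9: ref 1 → HIT, frames=[4,2,5,1]
Step 10: ref 1 → HIT, frames=[4,2,5,1]
Step 11: ref 5 → HIT, frames=[4,2,5,1]
Step 12: ref 1 → HIT, frames=[4,2,5,1]
Step 13: ref 1 → HIT, frames=[4,2,5,1]
Total faults: 4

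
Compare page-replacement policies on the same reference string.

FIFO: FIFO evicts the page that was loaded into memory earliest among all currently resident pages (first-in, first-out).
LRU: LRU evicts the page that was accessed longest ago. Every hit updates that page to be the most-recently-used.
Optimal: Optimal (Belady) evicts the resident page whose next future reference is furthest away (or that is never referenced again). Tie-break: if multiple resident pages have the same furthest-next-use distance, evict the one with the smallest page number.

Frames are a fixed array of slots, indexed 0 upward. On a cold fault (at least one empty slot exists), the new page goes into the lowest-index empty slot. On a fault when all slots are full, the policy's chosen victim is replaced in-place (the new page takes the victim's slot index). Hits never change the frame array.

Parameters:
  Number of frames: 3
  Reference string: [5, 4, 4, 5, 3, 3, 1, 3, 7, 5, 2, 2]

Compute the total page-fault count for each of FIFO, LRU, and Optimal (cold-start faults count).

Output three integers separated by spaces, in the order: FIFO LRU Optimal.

--- FIFO ---
  step 0: ref 5 -> FAULT, frames=[5,-,-] (faults so far: 1)
  step 1: ref 4 -> FAULT, frames=[5,4,-] (faults so far: 2)
  step 2: ref 4 -> HIT, frames=[5,4,-] (faults so far: 2)
  step 3: ref 5 -> HIT, frames=[5,4,-] (faults so far: 2)
  step 4: ref 3 -> FAULT, frames=[5,4,3] (faults so far: 3)
  step 5: ref 3 -> HIT, frames=[5,4,3] (faults so far: 3)
  step 6: ref 1 -> FAULT, evict 5, frames=[1,4,3] (faults so far: 4)
  step 7: ref 3 -> HIT, frames=[1,4,3] (faults so far: 4)
  step 8: ref 7 -> FAULT, evict 4, frames=[1,7,3] (faults so far: 5)
  step 9: ref 5 -> FAULT, evict 3, frames=[1,7,5] (faults so far: 6)
  step 10: ref 2 -> FAULT, evict 1, frames=[2,7,5] (faults so far: 7)
  step 11: ref 2 -> HIT, frames=[2,7,5] (faults so far: 7)
  FIFO total faults: 7
--- LRU ---
  step 0: ref 5 -> FAULT, frames=[5,-,-] (faults so far: 1)
  step 1: ref 4 -> FAULT, frames=[5,4,-] (faults so far: 2)
  step 2: ref 4 -> HIT, frames=[5,4,-] (faults so far: 2)
  step 3: ref 5 -> HIT, frames=[5,4,-] (faults so far: 2)
  step 4: ref 3 -> FAULT, frames=[5,4,3] (faults so far: 3)
  step 5: ref 3 -> HIT, frames=[5,4,3] (faults so far: 3)
  step 6: ref 1 -> FAULT, evict 4, frames=[5,1,3] (faults so far: 4)
  step 7: ref 3 -> HIT, frames=[5,1,3] (faults so far: 4)
  step 8: ref 7 -> FAULT, evict 5, frames=[7,1,3] (faults so far: 5)
  step 9: ref 5 -> FAULT, evict 1, frames=[7,5,3] (faults so far: 6)
  step 10: ref 2 -> FAULT, evict 3, frames=[7,5,2] (faults so far: 7)
  step 11: ref 2 -> HIT, frames=[7,5,2] (faults so far: 7)
  LRU total faults: 7
--- Optimal ---
  step 0: ref 5 -> FAULT, frames=[5,-,-] (faults so far: 1)
  step 1: ref 4 -> FAULT, frames=[5,4,-] (faults so far: 2)
  step 2: ref 4 -> HIT, frames=[5,4,-] (faults so far: 2)
  step 3: ref 5 -> HIT, frames=[5,4,-] (faults so far: 2)
  step 4: ref 3 -> FAULT, frames=[5,4,3] (faults so far: 3)
  step 5: ref 3 -> HIT, frames=[5,4,3] (faults so far: 3)
  step 6: ref 1 -> FAULT, evict 4, frames=[5,1,3] (faults so far: 4)
  step 7: ref 3 -> HIT, frames=[5,1,3] (faults so far: 4)
  step 8: ref 7 -> FAULT, evict 1, frames=[5,7,3] (faults so far: 5)
  step 9: ref 5 -> HIT, frames=[5,7,3] (faults so far: 5)
  step 10: ref 2 -> FAULT, evict 3, frames=[5,7,2] (faults so far: 6)
  step 11: ref 2 -> HIT, frames=[5,7,2] (faults so far: 6)
  Optimal total faults: 6

Answer: 7 7 6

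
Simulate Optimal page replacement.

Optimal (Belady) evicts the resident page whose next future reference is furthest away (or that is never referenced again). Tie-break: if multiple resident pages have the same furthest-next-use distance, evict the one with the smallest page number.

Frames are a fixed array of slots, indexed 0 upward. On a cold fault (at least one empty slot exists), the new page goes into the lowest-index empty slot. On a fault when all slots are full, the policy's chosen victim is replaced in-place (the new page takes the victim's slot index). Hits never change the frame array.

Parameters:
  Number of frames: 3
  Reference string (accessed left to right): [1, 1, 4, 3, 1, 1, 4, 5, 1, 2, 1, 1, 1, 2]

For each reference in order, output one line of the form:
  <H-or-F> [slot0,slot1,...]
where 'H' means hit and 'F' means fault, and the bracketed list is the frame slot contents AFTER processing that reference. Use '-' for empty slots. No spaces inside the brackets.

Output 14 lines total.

F [1,-,-]
H [1,-,-]
F [1,4,-]
F [1,4,3]
H [1,4,3]
H [1,4,3]
H [1,4,3]
F [1,4,5]
H [1,4,5]
F [1,2,5]
H [1,2,5]
H [1,2,5]
H [1,2,5]
H [1,2,5]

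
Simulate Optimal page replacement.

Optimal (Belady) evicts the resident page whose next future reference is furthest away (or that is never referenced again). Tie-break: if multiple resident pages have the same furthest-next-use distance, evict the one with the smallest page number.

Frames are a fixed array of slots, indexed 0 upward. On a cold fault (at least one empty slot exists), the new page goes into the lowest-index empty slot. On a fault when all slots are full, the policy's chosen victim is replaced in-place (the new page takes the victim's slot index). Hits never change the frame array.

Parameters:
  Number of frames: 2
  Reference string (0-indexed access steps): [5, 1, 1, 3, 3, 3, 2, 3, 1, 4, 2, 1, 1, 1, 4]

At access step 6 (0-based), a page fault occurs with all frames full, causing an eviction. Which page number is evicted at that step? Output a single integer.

Step 0: ref 5 -> FAULT, frames=[5,-]
Step 1: ref 1 -> FAULT, frames=[5,1]
Step 2: ref 1 -> HIT, frames=[5,1]
Step 3: ref 3 -> FAULT, evict 5, frames=[3,1]
Step 4: ref 3 -> HIT, frames=[3,1]
Step 5: ref 3 -> HIT, frames=[3,1]
Step 6: ref 2 -> FAULT, evict 1, frames=[3,2]
At step 6: evicted page 1

Answer: 1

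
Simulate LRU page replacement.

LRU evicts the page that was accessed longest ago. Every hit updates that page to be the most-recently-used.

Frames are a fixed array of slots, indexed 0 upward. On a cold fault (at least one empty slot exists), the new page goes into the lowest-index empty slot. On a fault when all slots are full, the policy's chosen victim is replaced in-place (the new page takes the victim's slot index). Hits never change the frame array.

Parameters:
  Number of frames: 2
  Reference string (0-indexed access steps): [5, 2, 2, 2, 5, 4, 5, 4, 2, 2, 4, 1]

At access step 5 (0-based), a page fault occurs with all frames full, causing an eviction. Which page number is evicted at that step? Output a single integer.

Answer: 2

Derivation:
Step 0: ref 5 -> FAULT, frames=[5,-]
Step 1: ref 2 -> FAULT, frames=[5,2]
Step 2: ref 2 -> HIT, frames=[5,2]
Step 3: ref 2 -> HIT, frames=[5,2]
Step 4: ref 5 -> HIT, frames=[5,2]
Step 5: ref 4 -> FAULT, evict 2, frames=[5,4]
At step 5: evicted page 2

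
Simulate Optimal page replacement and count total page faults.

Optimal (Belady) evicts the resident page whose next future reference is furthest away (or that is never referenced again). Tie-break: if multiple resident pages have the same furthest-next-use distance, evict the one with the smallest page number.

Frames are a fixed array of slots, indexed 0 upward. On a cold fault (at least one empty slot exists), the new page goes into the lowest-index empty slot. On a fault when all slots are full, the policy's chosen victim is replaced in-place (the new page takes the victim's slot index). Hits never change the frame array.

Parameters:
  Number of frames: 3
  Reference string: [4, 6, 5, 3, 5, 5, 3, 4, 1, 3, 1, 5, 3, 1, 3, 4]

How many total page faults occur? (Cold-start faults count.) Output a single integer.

Step 0: ref 4 → FAULT, frames=[4,-,-]
Step 1: ref 6 → FAULT, frames=[4,6,-]
Step 2: ref 5 → FAULT, frames=[4,6,5]
Step 3: ref 3 → FAULT (evict 6), frames=[4,3,5]
Step 4: ref 5 → HIT, frames=[4,3,5]
Step 5: ref 5 → HIT, frames=[4,3,5]
Step 6: ref 3 → HIT, frames=[4,3,5]
Step 7: ref 4 → HIT, frames=[4,3,5]
Step 8: ref 1 → FAULT (evict 4), frames=[1,3,5]
Step 9: ref 3 → HIT, frames=[1,3,5]
Step 10: ref 1 → HIT, frames=[1,3,5]
Step 11: ref 5 → HIT, frames=[1,3,5]
Step 12: ref 3 → HIT, frames=[1,3,5]
Step 13: ref 1 → HIT, frames=[1,3,5]
Step 14: ref 3 → HIT, frames=[1,3,5]
Step 15: ref 4 → FAULT (evict 1), frames=[4,3,5]
Total faults: 6

Answer: 6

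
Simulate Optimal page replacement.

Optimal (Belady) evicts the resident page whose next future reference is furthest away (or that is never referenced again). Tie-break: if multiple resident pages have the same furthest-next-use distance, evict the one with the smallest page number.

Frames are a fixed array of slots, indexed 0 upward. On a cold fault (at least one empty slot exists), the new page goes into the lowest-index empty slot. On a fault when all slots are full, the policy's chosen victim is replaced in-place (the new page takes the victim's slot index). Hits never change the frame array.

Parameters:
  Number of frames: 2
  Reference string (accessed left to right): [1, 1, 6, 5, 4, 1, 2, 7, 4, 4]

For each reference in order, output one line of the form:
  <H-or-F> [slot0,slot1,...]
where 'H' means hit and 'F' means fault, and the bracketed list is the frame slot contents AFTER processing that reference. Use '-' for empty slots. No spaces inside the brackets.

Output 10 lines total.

F [1,-]
H [1,-]
F [1,6]
F [1,5]
F [1,4]
H [1,4]
F [2,4]
F [7,4]
H [7,4]
H [7,4]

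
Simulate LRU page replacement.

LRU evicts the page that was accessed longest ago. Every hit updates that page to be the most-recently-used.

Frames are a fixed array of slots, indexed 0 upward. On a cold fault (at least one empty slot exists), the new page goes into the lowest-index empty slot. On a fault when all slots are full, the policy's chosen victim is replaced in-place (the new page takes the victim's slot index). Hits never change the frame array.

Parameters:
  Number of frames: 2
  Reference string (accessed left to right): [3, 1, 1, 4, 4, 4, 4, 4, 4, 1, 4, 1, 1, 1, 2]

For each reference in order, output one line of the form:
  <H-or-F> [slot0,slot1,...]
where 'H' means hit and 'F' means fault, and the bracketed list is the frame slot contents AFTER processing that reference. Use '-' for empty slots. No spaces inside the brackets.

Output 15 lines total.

F [3,-]
F [3,1]
H [3,1]
F [4,1]
H [4,1]
H [4,1]
H [4,1]
H [4,1]
H [4,1]
H [4,1]
H [4,1]
H [4,1]
H [4,1]
H [4,1]
F [2,1]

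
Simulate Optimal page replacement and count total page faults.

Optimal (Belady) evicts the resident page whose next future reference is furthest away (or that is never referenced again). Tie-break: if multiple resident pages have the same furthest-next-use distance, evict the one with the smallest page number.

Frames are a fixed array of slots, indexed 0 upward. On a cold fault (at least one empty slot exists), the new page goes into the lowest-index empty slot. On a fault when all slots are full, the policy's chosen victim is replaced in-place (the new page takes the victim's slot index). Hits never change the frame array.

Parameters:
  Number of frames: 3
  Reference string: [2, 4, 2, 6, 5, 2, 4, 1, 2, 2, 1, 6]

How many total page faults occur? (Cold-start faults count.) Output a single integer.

Step 0: ref 2 → FAULT, frames=[2,-,-]
Step 1: ref 4 → FAULT, frames=[2,4,-]
Step 2: ref 2 → HIT, frames=[2,4,-]
Step 3: ref 6 → FAULT, frames=[2,4,6]
Step 4: ref 5 → FAULT (evict 6), frames=[2,4,5]
Step 5: ref 2 → HIT, frames=[2,4,5]
Step 6: ref 4 → HIT, frames=[2,4,5]
Step 7: ref 1 → FAULT (evict 4), frames=[2,1,5]
Step 8: ref 2 → HIT, frames=[2,1,5]
Step 9: ref 2 → HIT, frames=[2,1,5]
Step 10: ref 1 → HIT, frames=[2,1,5]
Step 11: ref 6 → FAULT (evict 1), frames=[2,6,5]
Total faults: 6

Answer: 6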